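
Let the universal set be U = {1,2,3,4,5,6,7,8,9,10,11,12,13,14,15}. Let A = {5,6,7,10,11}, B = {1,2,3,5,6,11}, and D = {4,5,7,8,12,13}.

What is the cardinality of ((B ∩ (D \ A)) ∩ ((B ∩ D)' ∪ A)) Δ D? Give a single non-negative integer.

D \ A = {4,8,12,13}
B ∩ (D \ A) = {}
B ∩ D = {5}
(B ∩ D)' = {1,2,3,4,6,7,8,9,10,11,12,13,14,15}
(B ∩ D)' ∪ A = {1,2,3,4,5,6,7,8,9,10,11,12,13,14,15}
(B ∩ (D \ A)) ∩ ((B ∩ D)' ∪ A) = {}
((B ∩ (D \ A)) ∩ ((B ∩ D)' ∪ A)) Δ D = {4,5,7,8,12,13}
|((B ∩ (D \ A)) ∩ ((B ∩ D)' ∪ A)) Δ D| = 6

6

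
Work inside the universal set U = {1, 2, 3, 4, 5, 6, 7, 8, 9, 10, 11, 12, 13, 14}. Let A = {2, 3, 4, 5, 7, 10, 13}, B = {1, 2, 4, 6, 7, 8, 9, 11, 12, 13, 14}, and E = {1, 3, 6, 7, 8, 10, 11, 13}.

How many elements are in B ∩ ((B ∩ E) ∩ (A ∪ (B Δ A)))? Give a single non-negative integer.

6

B ∩ E = {1, 6, 7, 8, 11, 13}
B Δ A = {1, 3, 5, 6, 8, 9, 10, 11, 12, 14}
A ∪ (B Δ A) = {1, 2, 3, 4, 5, 6, 7, 8, 9, 10, 11, 12, 13, 14}
(B ∩ E) ∩ (A ∪ (B Δ A)) = {1, 6, 7, 8, 11, 13}
B ∩ ((B ∩ E) ∩ (A ∪ (B Δ A))) = {1, 6, 7, 8, 11, 13}
|B ∩ ((B ∩ E) ∩ (A ∪ (B Δ A)))| = 6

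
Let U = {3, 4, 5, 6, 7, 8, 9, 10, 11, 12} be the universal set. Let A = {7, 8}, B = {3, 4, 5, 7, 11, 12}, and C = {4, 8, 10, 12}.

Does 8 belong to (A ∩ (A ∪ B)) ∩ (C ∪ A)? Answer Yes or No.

8 ∈ A and 8 ∉ B, so 8 ∈ A ∪ B
8 ∈ A and 8 ∈ (A ∪ B), so 8 ∈ A ∩ (A ∪ B)
8 ∈ C and 8 ∈ A, so 8 ∈ C ∪ A
8 ∈ (A ∩ (A ∪ B)) and 8 ∈ (C ∪ A), so 8 ∈ (A ∩ (A ∪ B)) ∩ (C ∪ A)

Yes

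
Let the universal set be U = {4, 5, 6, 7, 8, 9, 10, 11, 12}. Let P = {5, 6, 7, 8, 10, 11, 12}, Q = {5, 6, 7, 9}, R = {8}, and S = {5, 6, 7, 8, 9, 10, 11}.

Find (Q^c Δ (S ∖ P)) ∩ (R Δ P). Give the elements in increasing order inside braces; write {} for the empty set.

{10, 11, 12}

Q^c = {4, 8, 10, 11, 12}
S ∖ P = {9}
Q^c Δ (S ∖ P) = {4, 8, 9, 10, 11, 12}
R Δ P = {5, 6, 7, 10, 11, 12}
(Q^c Δ (S ∖ P)) ∩ (R Δ P) = {10, 11, 12}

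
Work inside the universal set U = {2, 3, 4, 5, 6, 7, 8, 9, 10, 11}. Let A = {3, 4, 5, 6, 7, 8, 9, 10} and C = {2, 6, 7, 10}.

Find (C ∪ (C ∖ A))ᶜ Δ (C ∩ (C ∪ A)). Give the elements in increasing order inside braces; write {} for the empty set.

{2, 3, 4, 5, 6, 7, 8, 9, 10, 11}

C ∖ A = {2}
C ∪ (C ∖ A) = {2, 6, 7, 10}
(C ∪ (C ∖ A))ᶜ = {3, 4, 5, 8, 9, 11}
C ∪ A = {2, 3, 4, 5, 6, 7, 8, 9, 10}
C ∩ (C ∪ A) = {2, 6, 7, 10}
(C ∪ (C ∖ A))ᶜ Δ (C ∩ (C ∪ A)) = {2, 3, 4, 5, 6, 7, 8, 9, 10, 11}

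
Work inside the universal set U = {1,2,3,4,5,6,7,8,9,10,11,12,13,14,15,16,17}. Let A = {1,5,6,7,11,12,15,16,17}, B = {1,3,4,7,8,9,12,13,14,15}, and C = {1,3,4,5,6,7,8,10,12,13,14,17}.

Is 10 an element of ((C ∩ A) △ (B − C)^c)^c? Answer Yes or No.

10 ∈ C and 10 ∉ A, so 10 ∉ C ∩ A
10 ∉ B and 10 ∈ C, so 10 ∉ B − C
10 ∈ (B − C)^c since 10 ∉ (B − C)
10 ∉ (C ∩ A) and 10 ∈ (B − C)^c, so 10 ∈ (C ∩ A) △ (B − C)^c
10 ∉ ((C ∩ A) △ (B − C)^c)^c since 10 ∈ ((C ∩ A) △ (B − C)^c)

No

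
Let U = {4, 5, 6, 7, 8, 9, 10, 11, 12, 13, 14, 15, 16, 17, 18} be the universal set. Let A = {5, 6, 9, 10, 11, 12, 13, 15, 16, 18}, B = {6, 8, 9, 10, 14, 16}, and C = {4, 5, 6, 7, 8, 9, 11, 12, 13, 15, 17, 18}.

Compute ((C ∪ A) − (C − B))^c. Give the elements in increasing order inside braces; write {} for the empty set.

{4, 5, 7, 11, 12, 13, 14, 15, 17, 18}

C ∪ A = {4, 5, 6, 7, 8, 9, 10, 11, 12, 13, 15, 16, 17, 18}
C − B = {4, 5, 7, 11, 12, 13, 15, 17, 18}
(C ∪ A) − (C − B) = {6, 8, 9, 10, 16}
((C ∪ A) − (C − B))^c = {4, 5, 7, 11, 12, 13, 14, 15, 17, 18}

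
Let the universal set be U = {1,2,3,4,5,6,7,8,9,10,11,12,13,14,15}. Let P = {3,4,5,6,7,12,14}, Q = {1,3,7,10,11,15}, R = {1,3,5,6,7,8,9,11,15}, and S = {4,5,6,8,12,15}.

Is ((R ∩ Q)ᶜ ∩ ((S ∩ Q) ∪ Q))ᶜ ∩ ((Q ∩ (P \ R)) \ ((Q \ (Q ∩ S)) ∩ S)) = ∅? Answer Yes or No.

R ∩ Q = {1,3,7,11,15}
(R ∩ Q)ᶜ = {2,4,5,6,8,9,10,12,13,14}
S ∩ Q = {15}
(S ∩ Q) ∪ Q = {1,3,7,10,11,15}
(R ∩ Q)ᶜ ∩ ((S ∩ Q) ∪ Q) = {10}
((R ∩ Q)ᶜ ∩ ((S ∩ Q) ∪ Q))ᶜ = {1,2,3,4,5,6,7,8,9,11,12,13,14,15}
P \ R = {4,12,14}
Q ∩ (P \ R) = {}
Q ∩ S = {15}
Q \ (Q ∩ S) = {1,3,7,10,11}
(Q \ (Q ∩ S)) ∩ S = {}
(Q ∩ (P \ R)) \ ((Q \ (Q ∩ S)) ∩ S) = {}
{1,2,3,4,5,6,7,8,9,11,12,13,14,15} and {} share no elements.

Yes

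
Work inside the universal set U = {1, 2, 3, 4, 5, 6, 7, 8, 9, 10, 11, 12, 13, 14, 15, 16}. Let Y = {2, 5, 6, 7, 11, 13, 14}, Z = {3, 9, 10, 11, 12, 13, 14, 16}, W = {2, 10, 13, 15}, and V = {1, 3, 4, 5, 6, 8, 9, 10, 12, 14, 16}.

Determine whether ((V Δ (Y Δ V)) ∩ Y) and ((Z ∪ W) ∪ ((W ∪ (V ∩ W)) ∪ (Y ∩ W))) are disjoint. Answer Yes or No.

Y Δ V = {1, 2, 3, 4, 7, 8, 9, 10, 11, 12, 13, 16}
V Δ (Y Δ V) = {2, 5, 6, 7, 11, 13, 14}
(V Δ (Y Δ V)) ∩ Y = {2, 5, 6, 7, 11, 13, 14}
Z ∪ W = {2, 3, 9, 10, 11, 12, 13, 14, 15, 16}
V ∩ W = {10}
W ∪ (V ∩ W) = {2, 10, 13, 15}
Y ∩ W = {2, 13}
(W ∪ (V ∩ W)) ∪ (Y ∩ W) = {2, 10, 13, 15}
(Z ∪ W) ∪ ((W ∪ (V ∩ W)) ∪ (Y ∩ W)) = {2, 3, 9, 10, 11, 12, 13, 14, 15, 16}
2 lies in both, so they are not disjoint.

No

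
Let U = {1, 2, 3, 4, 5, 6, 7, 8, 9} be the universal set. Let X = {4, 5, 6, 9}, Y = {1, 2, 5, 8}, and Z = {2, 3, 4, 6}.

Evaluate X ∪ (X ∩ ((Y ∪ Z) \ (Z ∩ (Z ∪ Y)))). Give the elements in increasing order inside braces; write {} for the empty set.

{4, 5, 6, 9}

Y ∪ Z = {1, 2, 3, 4, 5, 6, 8}
Z ∪ Y = {1, 2, 3, 4, 5, 6, 8}
Z ∩ (Z ∪ Y) = {2, 3, 4, 6}
(Y ∪ Z) \ (Z ∩ (Z ∪ Y)) = {1, 5, 8}
X ∩ ((Y ∪ Z) \ (Z ∩ (Z ∪ Y))) = {5}
X ∪ (X ∩ ((Y ∪ Z) \ (Z ∩ (Z ∪ Y)))) = {4, 5, 6, 9}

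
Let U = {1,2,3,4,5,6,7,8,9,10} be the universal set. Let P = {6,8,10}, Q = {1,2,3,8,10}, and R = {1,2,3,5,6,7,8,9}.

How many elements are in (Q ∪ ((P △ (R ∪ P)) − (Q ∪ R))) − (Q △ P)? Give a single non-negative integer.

2

R ∪ P = {1,2,3,5,6,7,8,9,10}
P △ (R ∪ P) = {1,2,3,5,7,9}
Q ∪ R = {1,2,3,5,6,7,8,9,10}
(P △ (R ∪ P)) − (Q ∪ R) = {}
Q ∪ ((P △ (R ∪ P)) − (Q ∪ R)) = {1,2,3,8,10}
Q △ P = {1,2,3,6}
(Q ∪ ((P △ (R ∪ P)) − (Q ∪ R))) − (Q △ P) = {8,10}
|(Q ∪ ((P △ (R ∪ P)) − (Q ∪ R))) − (Q △ P)| = 2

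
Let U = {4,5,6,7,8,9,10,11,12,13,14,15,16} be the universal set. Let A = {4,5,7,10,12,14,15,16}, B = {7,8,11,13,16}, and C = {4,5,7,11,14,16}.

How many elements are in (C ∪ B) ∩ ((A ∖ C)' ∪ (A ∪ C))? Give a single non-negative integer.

8

C ∪ B = {4,5,7,8,11,13,14,16}
A ∖ C = {10,12,15}
(A ∖ C)' = {4,5,6,7,8,9,11,13,14,16}
A ∪ C = {4,5,7,10,11,12,14,15,16}
(A ∖ C)' ∪ (A ∪ C) = {4,5,6,7,8,9,10,11,12,13,14,15,16}
(C ∪ B) ∩ ((A ∖ C)' ∪ (A ∪ C)) = {4,5,7,8,11,13,14,16}
|(C ∪ B) ∩ ((A ∖ C)' ∪ (A ∪ C))| = 8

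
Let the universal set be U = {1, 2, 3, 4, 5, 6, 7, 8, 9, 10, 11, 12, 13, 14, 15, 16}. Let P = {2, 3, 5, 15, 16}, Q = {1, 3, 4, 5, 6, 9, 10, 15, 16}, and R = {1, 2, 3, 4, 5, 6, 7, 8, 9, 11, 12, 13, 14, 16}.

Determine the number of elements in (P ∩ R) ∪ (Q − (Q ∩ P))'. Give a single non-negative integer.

11

P ∩ R = {2, 3, 5, 16}
Q ∩ P = {3, 5, 15, 16}
Q − (Q ∩ P) = {1, 4, 6, 9, 10}
(Q − (Q ∩ P))' = {2, 3, 5, 7, 8, 11, 12, 13, 14, 15, 16}
(P ∩ R) ∪ (Q − (Q ∩ P))' = {2, 3, 5, 7, 8, 11, 12, 13, 14, 15, 16}
|(P ∩ R) ∪ (Q − (Q ∩ P))'| = 11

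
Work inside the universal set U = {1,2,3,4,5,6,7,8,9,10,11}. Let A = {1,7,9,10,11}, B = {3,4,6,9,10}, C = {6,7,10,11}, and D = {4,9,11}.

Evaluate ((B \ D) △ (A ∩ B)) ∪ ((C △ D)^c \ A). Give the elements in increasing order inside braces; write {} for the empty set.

B \ D = {3,6,10}
A ∩ B = {9,10}
(B \ D) △ (A ∩ B) = {3,6,9}
C △ D = {4,6,7,9,10}
(C △ D)^c = {1,2,3,5,8,11}
(C △ D)^c \ A = {2,3,5,8}
((B \ D) △ (A ∩ B)) ∪ ((C △ D)^c \ A) = {2,3,5,6,8,9}

{2,3,5,6,8,9}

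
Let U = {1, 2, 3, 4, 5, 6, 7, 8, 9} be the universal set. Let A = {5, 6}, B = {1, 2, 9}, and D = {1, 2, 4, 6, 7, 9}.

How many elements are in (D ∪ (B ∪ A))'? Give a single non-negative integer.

B ∪ A = {1, 2, 5, 6, 9}
D ∪ (B ∪ A) = {1, 2, 4, 5, 6, 7, 9}
(D ∪ (B ∪ A))' = {3, 8}
|(D ∪ (B ∪ A))'| = 2

2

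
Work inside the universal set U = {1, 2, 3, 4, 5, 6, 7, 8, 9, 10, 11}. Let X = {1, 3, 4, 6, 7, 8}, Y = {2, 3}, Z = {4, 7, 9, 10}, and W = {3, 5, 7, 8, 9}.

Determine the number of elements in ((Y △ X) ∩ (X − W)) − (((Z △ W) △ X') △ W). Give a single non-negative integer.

Y △ X = {1, 2, 4, 6, 7, 8}
X − W = {1, 4, 6}
(Y △ X) ∩ (X − W) = {1, 4, 6}
Z △ W = {3, 4, 5, 8, 10}
X' = {2, 5, 9, 10, 11}
(Z △ W) △ X' = {2, 3, 4, 8, 9, 11}
((Z △ W) △ X') △ W = {2, 4, 5, 7, 11}
((Y △ X) ∩ (X − W)) − (((Z △ W) △ X') △ W) = {1, 6}
|((Y △ X) ∩ (X − W)) − (((Z △ W) △ X') △ W)| = 2

2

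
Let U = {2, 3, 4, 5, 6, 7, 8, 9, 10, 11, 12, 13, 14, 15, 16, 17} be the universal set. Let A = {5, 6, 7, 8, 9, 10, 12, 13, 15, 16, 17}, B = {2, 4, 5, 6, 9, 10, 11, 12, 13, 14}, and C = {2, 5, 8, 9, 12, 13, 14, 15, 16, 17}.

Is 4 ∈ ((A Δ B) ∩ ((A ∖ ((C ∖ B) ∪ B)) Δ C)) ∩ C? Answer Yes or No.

No

4 ∉ A and 4 ∈ B, so 4 ∈ A Δ B
4 ∉ C and 4 ∈ B, so 4 ∉ C ∖ B
4 ∉ (C ∖ B) and 4 ∈ B, so 4 ∈ (C ∖ B) ∪ B
4 ∉ A and 4 ∈ ((C ∖ B) ∪ B), so 4 ∉ A ∖ ((C ∖ B) ∪ B)
4 ∉ (A ∖ ((C ∖ B) ∪ B)) and 4 ∉ C, so 4 ∉ (A ∖ ((C ∖ B) ∪ B)) Δ C
4 ∈ (A Δ B) and 4 ∉ ((A ∖ ((C ∖ B) ∪ B)) Δ C), so 4 ∉ (A Δ B) ∩ ((A ∖ ((C ∖ B) ∪ B)) Δ C)
4 ∉ ((A Δ B) ∩ ((A ∖ ((C ∖ B) ∪ B)) Δ C)) and 4 ∉ C, so 4 ∉ ((A Δ B) ∩ ((A ∖ ((C ∖ B) ∪ B)) Δ C)) ∩ C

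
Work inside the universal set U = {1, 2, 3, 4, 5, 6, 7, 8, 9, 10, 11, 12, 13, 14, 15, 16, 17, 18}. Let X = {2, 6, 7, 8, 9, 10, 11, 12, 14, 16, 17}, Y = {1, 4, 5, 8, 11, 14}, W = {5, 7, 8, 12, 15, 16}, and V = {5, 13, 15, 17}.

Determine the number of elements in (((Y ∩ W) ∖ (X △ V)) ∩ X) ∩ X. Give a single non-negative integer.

0

Y ∩ W = {5, 8}
X △ V = {2, 5, 6, 7, 8, 9, 10, 11, 12, 13, 14, 15, 16}
(Y ∩ W) ∖ (X △ V) = {}
((Y ∩ W) ∖ (X △ V)) ∩ X = {}
(((Y ∩ W) ∖ (X △ V)) ∩ X) ∩ X = {}
|(((Y ∩ W) ∖ (X △ V)) ∩ X) ∩ X| = 0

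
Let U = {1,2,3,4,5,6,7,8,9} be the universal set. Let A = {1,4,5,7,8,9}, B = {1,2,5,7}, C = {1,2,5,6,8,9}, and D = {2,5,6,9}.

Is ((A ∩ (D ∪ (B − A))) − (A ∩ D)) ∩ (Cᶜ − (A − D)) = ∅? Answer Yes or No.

Yes

B − A = {2}
D ∪ (B − A) = {2,5,6,9}
A ∩ (D ∪ (B − A)) = {5,9}
A ∩ D = {5,9}
(A ∩ (D ∪ (B − A))) − (A ∩ D) = {}
Cᶜ = {3,4,7}
A − D = {1,4,7,8}
Cᶜ − (A − D) = {3}
{} and {3} share no elements.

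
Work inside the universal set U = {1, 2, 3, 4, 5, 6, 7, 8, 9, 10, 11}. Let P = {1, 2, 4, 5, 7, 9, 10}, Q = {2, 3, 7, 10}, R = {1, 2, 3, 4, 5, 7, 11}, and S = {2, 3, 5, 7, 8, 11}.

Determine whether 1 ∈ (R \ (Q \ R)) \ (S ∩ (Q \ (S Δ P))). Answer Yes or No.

1 ∉ Q and 1 ∈ R, so 1 ∉ Q \ R
1 ∈ R and 1 ∉ (Q \ R), so 1 ∈ R \ (Q \ R)
1 ∉ S and 1 ∈ P, so 1 ∈ S Δ P
1 ∉ Q and 1 ∈ (S Δ P), so 1 ∉ Q \ (S Δ P)
1 ∉ S and 1 ∉ (Q \ (S Δ P)), so 1 ∉ S ∩ (Q \ (S Δ P))
1 ∈ (R \ (Q \ R)) and 1 ∉ (S ∩ (Q \ (S Δ P))), so 1 ∈ (R \ (Q \ R)) \ (S ∩ (Q \ (S Δ P)))

Yes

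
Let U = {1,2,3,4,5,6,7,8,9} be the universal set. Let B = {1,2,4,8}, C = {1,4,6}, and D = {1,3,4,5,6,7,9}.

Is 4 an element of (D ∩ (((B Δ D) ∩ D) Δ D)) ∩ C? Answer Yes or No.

4 ∈ B and 4 ∈ D, so 4 ∉ B Δ D
4 ∉ (B Δ D) and 4 ∈ D, so 4 ∉ (B Δ D) ∩ D
4 ∉ ((B Δ D) ∩ D) and 4 ∈ D, so 4 ∈ ((B Δ D) ∩ D) Δ D
4 ∈ D and 4 ∈ (((B Δ D) ∩ D) Δ D), so 4 ∈ D ∩ (((B Δ D) ∩ D) Δ D)
4 ∈ (D ∩ (((B Δ D) ∩ D) Δ D)) and 4 ∈ C, so 4 ∈ (D ∩ (((B Δ D) ∩ D) Δ D)) ∩ C

Yes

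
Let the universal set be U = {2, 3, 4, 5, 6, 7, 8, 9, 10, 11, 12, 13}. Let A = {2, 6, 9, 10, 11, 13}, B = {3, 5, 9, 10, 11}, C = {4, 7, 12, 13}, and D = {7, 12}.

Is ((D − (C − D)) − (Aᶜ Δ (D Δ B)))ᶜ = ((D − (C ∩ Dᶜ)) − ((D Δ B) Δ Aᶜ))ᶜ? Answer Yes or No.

Yes

C − D = {4, 13}
D − (C − D) = {7, 12}
Aᶜ = {3, 4, 5, 7, 8, 12}
D Δ B = {3, 5, 7, 9, 10, 11, 12}
Aᶜ Δ (D Δ B) = {4, 8, 9, 10, 11}
(D − (C − D)) − (Aᶜ Δ (D Δ B)) = {7, 12}
((D − (C − D)) − (Aᶜ Δ (D Δ B)))ᶜ = {2, 3, 4, 5, 6, 8, 9, 10, 11, 13}
Dᶜ = {2, 3, 4, 5, 6, 8, 9, 10, 11, 13}
C ∩ Dᶜ = {4, 13}
D − (C ∩ Dᶜ) = {7, 12}
(D Δ B) Δ Aᶜ = {4, 8, 9, 10, 11}
(D − (C ∩ Dᶜ)) − ((D Δ B) Δ Aᶜ) = {7, 12}
((D − (C ∩ Dᶜ)) − ((D Δ B) Δ Aᶜ))ᶜ = {2, 3, 4, 5, 6, 8, 9, 10, 11, 13}
Both equal {2, 3, 4, 5, 6, 8, 9, 10, 11, 13}, so ((D − (C − D)) − (Aᶜ Δ (D Δ B)))ᶜ = ((D − (C ∩ Dᶜ)) − ((D Δ B) Δ Aᶜ))ᶜ.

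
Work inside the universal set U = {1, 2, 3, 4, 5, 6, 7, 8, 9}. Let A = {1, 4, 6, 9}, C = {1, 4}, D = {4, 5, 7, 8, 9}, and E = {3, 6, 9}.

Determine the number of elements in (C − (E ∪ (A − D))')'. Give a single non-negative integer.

8

A − D = {1, 6}
E ∪ (A − D) = {1, 3, 6, 9}
(E ∪ (A − D))' = {2, 4, 5, 7, 8}
C − (E ∪ (A − D))' = {1}
(C − (E ∪ (A − D))')' = {2, 3, 4, 5, 6, 7, 8, 9}
|(C − (E ∪ (A − D))')'| = 8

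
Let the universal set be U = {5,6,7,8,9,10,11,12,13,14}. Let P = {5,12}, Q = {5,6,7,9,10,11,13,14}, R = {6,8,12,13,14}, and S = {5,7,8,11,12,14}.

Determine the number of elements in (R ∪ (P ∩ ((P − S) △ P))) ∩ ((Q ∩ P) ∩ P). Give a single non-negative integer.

1

P − S = {}
(P − S) △ P = {5,12}
P ∩ ((P − S) △ P) = {5,12}
R ∪ (P ∩ ((P − S) △ P)) = {5,6,8,12,13,14}
Q ∩ P = {5}
(Q ∩ P) ∩ P = {5}
(R ∪ (P ∩ ((P − S) △ P))) ∩ ((Q ∩ P) ∩ P) = {5}
|(R ∪ (P ∩ ((P − S) △ P))) ∩ ((Q ∩ P) ∩ P)| = 1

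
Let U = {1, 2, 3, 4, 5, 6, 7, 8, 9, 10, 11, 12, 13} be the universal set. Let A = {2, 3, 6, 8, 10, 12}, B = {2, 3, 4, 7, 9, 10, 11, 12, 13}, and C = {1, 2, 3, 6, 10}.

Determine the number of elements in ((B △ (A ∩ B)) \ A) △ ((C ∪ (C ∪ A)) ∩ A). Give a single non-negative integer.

A ∩ B = {2, 3, 10, 12}
B △ (A ∩ B) = {4, 7, 9, 11, 13}
(B △ (A ∩ B)) \ A = {4, 7, 9, 11, 13}
C ∪ A = {1, 2, 3, 6, 8, 10, 12}
C ∪ (C ∪ A) = {1, 2, 3, 6, 8, 10, 12}
(C ∪ (C ∪ A)) ∩ A = {2, 3, 6, 8, 10, 12}
((B △ (A ∩ B)) \ A) △ ((C ∪ (C ∪ A)) ∩ A) = {2, 3, 4, 6, 7, 8, 9, 10, 11, 12, 13}
|((B △ (A ∩ B)) \ A) △ ((C ∪ (C ∪ A)) ∩ A)| = 11

11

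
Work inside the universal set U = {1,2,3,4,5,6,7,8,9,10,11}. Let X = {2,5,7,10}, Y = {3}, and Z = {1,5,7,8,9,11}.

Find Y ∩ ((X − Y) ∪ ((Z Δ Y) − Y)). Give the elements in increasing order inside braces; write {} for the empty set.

{}

X − Y = {2,5,7,10}
Z Δ Y = {1,3,5,7,8,9,11}
(Z Δ Y) − Y = {1,5,7,8,9,11}
(X − Y) ∪ ((Z Δ Y) − Y) = {1,2,5,7,8,9,10,11}
Y ∩ ((X − Y) ∪ ((Z Δ Y) − Y)) = {}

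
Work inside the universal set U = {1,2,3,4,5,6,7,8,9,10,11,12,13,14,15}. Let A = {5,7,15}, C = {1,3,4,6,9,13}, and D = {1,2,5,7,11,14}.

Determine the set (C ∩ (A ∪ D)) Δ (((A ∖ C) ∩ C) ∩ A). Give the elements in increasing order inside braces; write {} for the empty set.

A ∪ D = {1,2,5,7,11,14,15}
C ∩ (A ∪ D) = {1}
A ∖ C = {5,7,15}
(A ∖ C) ∩ C = {}
((A ∖ C) ∩ C) ∩ A = {}
(C ∩ (A ∪ D)) Δ (((A ∖ C) ∩ C) ∩ A) = {1}

{1}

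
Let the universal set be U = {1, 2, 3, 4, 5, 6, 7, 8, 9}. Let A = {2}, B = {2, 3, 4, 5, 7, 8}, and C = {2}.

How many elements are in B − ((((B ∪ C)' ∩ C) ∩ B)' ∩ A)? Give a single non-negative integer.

5

B ∪ C = {2, 3, 4, 5, 7, 8}
(B ∪ C)' = {1, 6, 9}
(B ∪ C)' ∩ C = {}
((B ∪ C)' ∩ C) ∩ B = {}
(((B ∪ C)' ∩ C) ∩ B)' = {1, 2, 3, 4, 5, 6, 7, 8, 9}
(((B ∪ C)' ∩ C) ∩ B)' ∩ A = {2}
B − ((((B ∪ C)' ∩ C) ∩ B)' ∩ A) = {3, 4, 5, 7, 8}
|B − ((((B ∪ C)' ∩ C) ∩ B)' ∩ A)| = 5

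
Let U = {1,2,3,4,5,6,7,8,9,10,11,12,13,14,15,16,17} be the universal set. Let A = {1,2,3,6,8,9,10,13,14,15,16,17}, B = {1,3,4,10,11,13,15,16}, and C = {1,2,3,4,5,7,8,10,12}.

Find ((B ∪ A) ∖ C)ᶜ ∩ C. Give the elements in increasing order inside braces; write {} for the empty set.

{1,2,3,4,5,7,8,10,12}

B ∪ A = {1,2,3,4,6,8,9,10,11,13,14,15,16,17}
(B ∪ A) ∖ C = {6,9,11,13,14,15,16,17}
((B ∪ A) ∖ C)ᶜ = {1,2,3,4,5,7,8,10,12}
((B ∪ A) ∖ C)ᶜ ∩ C = {1,2,3,4,5,7,8,10,12}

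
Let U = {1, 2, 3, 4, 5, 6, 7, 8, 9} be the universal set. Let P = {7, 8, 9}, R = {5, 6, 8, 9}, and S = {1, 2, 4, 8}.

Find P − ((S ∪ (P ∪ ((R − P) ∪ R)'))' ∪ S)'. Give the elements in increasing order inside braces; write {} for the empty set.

R − P = {5, 6}
(R − P) ∪ R = {5, 6, 8, 9}
((R − P) ∪ R)' = {1, 2, 3, 4, 7}
P ∪ ((R − P) ∪ R)' = {1, 2, 3, 4, 7, 8, 9}
S ∪ (P ∪ ((R − P) ∪ R)') = {1, 2, 3, 4, 7, 8, 9}
(S ∪ (P ∪ ((R − P) ∪ R)'))' = {5, 6}
(S ∪ (P ∪ ((R − P) ∪ R)'))' ∪ S = {1, 2, 4, 5, 6, 8}
((S ∪ (P ∪ ((R − P) ∪ R)'))' ∪ S)' = {3, 7, 9}
P − ((S ∪ (P ∪ ((R − P) ∪ R)'))' ∪ S)' = {8}

{8}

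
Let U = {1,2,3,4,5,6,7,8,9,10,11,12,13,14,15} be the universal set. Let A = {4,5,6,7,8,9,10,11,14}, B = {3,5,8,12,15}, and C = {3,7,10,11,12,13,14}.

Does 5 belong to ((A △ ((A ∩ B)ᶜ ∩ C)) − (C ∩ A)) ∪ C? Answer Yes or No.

5 ∈ A and 5 ∈ B, so 5 ∈ A ∩ B
5 ∉ (A ∩ B)ᶜ since 5 ∈ (A ∩ B)
5 ∉ (A ∩ B)ᶜ and 5 ∉ C, so 5 ∉ (A ∩ B)ᶜ ∩ C
5 ∈ A and 5 ∉ ((A ∩ B)ᶜ ∩ C), so 5 ∈ A △ ((A ∩ B)ᶜ ∩ C)
5 ∉ C and 5 ∈ A, so 5 ∉ C ∩ A
5 ∈ (A △ ((A ∩ B)ᶜ ∩ C)) and 5 ∉ (C ∩ A), so 5 ∈ (A △ ((A ∩ B)ᶜ ∩ C)) − (C ∩ A)
5 ∈ ((A △ ((A ∩ B)ᶜ ∩ C)) − (C ∩ A)) and 5 ∉ C, so 5 ∈ ((A △ ((A ∩ B)ᶜ ∩ C)) − (C ∩ A)) ∪ C

Yes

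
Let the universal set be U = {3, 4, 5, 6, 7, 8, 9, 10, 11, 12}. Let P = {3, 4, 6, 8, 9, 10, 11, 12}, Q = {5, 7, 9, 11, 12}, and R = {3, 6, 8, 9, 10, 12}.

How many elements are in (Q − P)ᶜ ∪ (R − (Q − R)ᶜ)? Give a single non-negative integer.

8

Q − P = {5, 7}
(Q − P)ᶜ = {3, 4, 6, 8, 9, 10, 11, 12}
Q − R = {5, 7, 11}
(Q − R)ᶜ = {3, 4, 6, 8, 9, 10, 12}
R − (Q − R)ᶜ = {}
(Q − P)ᶜ ∪ (R − (Q − R)ᶜ) = {3, 4, 6, 8, 9, 10, 11, 12}
|(Q − P)ᶜ ∪ (R − (Q − R)ᶜ)| = 8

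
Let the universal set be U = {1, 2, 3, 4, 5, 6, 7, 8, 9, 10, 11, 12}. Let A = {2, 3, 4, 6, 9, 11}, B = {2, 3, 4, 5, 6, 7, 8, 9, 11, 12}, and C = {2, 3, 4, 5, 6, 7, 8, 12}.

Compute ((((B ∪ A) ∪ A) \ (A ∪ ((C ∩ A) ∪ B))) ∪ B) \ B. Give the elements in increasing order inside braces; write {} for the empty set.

B ∪ A = {2, 3, 4, 5, 6, 7, 8, 9, 11, 12}
(B ∪ A) ∪ A = {2, 3, 4, 5, 6, 7, 8, 9, 11, 12}
C ∩ A = {2, 3, 4, 6}
(C ∩ A) ∪ B = {2, 3, 4, 5, 6, 7, 8, 9, 11, 12}
A ∪ ((C ∩ A) ∪ B) = {2, 3, 4, 5, 6, 7, 8, 9, 11, 12}
((B ∪ A) ∪ A) \ (A ∪ ((C ∩ A) ∪ B)) = {}
(((B ∪ A) ∪ A) \ (A ∪ ((C ∩ A) ∪ B))) ∪ B = {2, 3, 4, 5, 6, 7, 8, 9, 11, 12}
((((B ∪ A) ∪ A) \ (A ∪ ((C ∩ A) ∪ B))) ∪ B) \ B = {}

{}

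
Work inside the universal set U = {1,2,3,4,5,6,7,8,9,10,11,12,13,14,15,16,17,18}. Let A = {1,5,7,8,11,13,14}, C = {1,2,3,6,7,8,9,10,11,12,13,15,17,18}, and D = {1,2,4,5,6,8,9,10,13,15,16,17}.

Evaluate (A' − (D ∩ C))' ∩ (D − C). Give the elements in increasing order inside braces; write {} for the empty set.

{5}

A' = {2,3,4,6,9,10,12,15,16,17,18}
D ∩ C = {1,2,6,8,9,10,13,15,17}
A' − (D ∩ C) = {3,4,12,16,18}
(A' − (D ∩ C))' = {1,2,5,6,7,8,9,10,11,13,14,15,17}
D − C = {4,5,16}
(A' − (D ∩ C))' ∩ (D − C) = {5}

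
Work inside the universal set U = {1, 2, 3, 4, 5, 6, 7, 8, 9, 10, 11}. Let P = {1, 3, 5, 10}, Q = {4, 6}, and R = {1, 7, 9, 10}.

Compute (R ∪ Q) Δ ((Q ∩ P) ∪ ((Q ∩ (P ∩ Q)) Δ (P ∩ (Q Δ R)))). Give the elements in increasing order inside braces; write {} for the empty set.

R ∪ Q = {1, 4, 6, 7, 9, 10}
Q ∩ P = {}
P ∩ Q = {}
Q ∩ (P ∩ Q) = {}
Q Δ R = {1, 4, 6, 7, 9, 10}
P ∩ (Q Δ R) = {1, 10}
(Q ∩ (P ∩ Q)) Δ (P ∩ (Q Δ R)) = {1, 10}
(Q ∩ P) ∪ ((Q ∩ (P ∩ Q)) Δ (P ∩ (Q Δ R))) = {1, 10}
(R ∪ Q) Δ ((Q ∩ P) ∪ ((Q ∩ (P ∩ Q)) Δ (P ∩ (Q Δ R)))) = {4, 6, 7, 9}

{4, 6, 7, 9}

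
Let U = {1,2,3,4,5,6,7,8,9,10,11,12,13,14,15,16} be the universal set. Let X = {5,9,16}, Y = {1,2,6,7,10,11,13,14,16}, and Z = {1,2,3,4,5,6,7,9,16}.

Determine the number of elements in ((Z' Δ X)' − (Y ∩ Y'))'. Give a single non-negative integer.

10

Z' = {8,10,11,12,13,14,15}
Z' Δ X = {5,8,9,10,11,12,13,14,15,16}
(Z' Δ X)' = {1,2,3,4,6,7}
Y' = {3,4,5,8,9,12,15}
Y ∩ Y' = {}
(Z' Δ X)' − (Y ∩ Y') = {1,2,3,4,6,7}
((Z' Δ X)' − (Y ∩ Y'))' = {5,8,9,10,11,12,13,14,15,16}
|((Z' Δ X)' − (Y ∩ Y'))'| = 10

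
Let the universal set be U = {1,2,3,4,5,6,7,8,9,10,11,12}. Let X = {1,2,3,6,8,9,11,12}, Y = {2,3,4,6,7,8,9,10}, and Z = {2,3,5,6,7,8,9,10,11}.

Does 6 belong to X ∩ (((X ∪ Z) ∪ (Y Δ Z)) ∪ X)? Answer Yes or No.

Yes

6 ∈ X and 6 ∈ Z, so 6 ∈ X ∪ Z
6 ∈ Y and 6 ∈ Z, so 6 ∉ Y Δ Z
6 ∈ (X ∪ Z) and 6 ∉ (Y Δ Z), so 6 ∈ (X ∪ Z) ∪ (Y Δ Z)
6 ∈ ((X ∪ Z) ∪ (Y Δ Z)) and 6 ∈ X, so 6 ∈ ((X ∪ Z) ∪ (Y Δ Z)) ∪ X
6 ∈ X and 6 ∈ (((X ∪ Z) ∪ (Y Δ Z)) ∪ X), so 6 ∈ X ∩ (((X ∪ Z) ∪ (Y Δ Z)) ∪ X)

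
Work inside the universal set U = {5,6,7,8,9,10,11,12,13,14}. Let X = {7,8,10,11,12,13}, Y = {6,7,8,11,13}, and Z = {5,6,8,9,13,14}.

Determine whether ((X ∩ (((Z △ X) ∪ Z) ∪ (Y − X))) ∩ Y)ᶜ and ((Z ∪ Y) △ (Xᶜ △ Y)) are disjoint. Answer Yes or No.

Z △ X = {5,6,7,9,10,11,12,14}
(Z △ X) ∪ Z = {5,6,7,8,9,10,11,12,13,14}
Y − X = {6}
((Z △ X) ∪ Z) ∪ (Y − X) = {5,6,7,8,9,10,11,12,13,14}
X ∩ (((Z △ X) ∪ Z) ∪ (Y − X)) = {7,8,10,11,12,13}
(X ∩ (((Z △ X) ∪ Z) ∪ (Y − X))) ∩ Y = {7,8,11,13}
((X ∩ (((Z △ X) ∪ Z) ∪ (Y − X))) ∩ Y)ᶜ = {5,6,9,10,12,14}
Z ∪ Y = {5,6,7,8,9,11,13,14}
Xᶜ = {5,6,9,14}
Xᶜ △ Y = {5,7,8,9,11,13,14}
(Z ∪ Y) △ (Xᶜ △ Y) = {6}
6 lies in both, so they are not disjoint.

No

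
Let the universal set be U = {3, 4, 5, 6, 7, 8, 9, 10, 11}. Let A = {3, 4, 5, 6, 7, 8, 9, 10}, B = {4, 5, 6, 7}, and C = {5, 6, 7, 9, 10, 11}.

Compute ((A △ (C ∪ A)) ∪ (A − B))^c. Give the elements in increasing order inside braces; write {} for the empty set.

{4, 5, 6, 7}

C ∪ A = {3, 4, 5, 6, 7, 8, 9, 10, 11}
A △ (C ∪ A) = {11}
A − B = {3, 8, 9, 10}
(A △ (C ∪ A)) ∪ (A − B) = {3, 8, 9, 10, 11}
((A △ (C ∪ A)) ∪ (A − B))^c = {4, 5, 6, 7}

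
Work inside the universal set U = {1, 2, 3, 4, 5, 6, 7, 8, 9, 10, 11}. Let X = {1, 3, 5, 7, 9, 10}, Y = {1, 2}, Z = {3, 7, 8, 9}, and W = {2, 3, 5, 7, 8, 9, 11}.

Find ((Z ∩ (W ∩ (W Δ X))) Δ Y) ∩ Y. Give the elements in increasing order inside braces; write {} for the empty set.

W Δ X = {1, 2, 8, 10, 11}
W ∩ (W Δ X) = {2, 8, 11}
Z ∩ (W ∩ (W Δ X)) = {8}
(Z ∩ (W ∩ (W Δ X))) Δ Y = {1, 2, 8}
((Z ∩ (W ∩ (W Δ X))) Δ Y) ∩ Y = {1, 2}

{1, 2}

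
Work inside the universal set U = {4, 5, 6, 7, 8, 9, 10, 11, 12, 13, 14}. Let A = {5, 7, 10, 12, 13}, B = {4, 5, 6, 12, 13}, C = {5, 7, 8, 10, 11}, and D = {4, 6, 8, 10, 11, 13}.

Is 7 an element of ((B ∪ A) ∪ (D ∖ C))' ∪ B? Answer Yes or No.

No

7 ∉ B and 7 ∈ A, so 7 ∈ B ∪ A
7 ∉ D and 7 ∈ C, so 7 ∉ D ∖ C
7 ∈ (B ∪ A) and 7 ∉ (D ∖ C), so 7 ∈ (B ∪ A) ∪ (D ∖ C)
7 ∉ ((B ∪ A) ∪ (D ∖ C))' since 7 ∈ ((B ∪ A) ∪ (D ∖ C))
7 ∉ ((B ∪ A) ∪ (D ∖ C))' and 7 ∉ B, so 7 ∉ ((B ∪ A) ∪ (D ∖ C))' ∪ B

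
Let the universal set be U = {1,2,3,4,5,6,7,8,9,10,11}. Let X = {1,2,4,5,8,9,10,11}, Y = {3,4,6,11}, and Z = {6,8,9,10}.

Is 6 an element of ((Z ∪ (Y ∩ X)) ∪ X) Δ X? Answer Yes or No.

6 ∈ Y and 6 ∉ X, so 6 ∉ Y ∩ X
6 ∈ Z and 6 ∉ (Y ∩ X), so 6 ∈ Z ∪ (Y ∩ X)
6 ∈ (Z ∪ (Y ∩ X)) and 6 ∉ X, so 6 ∈ (Z ∪ (Y ∩ X)) ∪ X
6 ∈ ((Z ∪ (Y ∩ X)) ∪ X) and 6 ∉ X, so 6 ∈ ((Z ∪ (Y ∩ X)) ∪ X) Δ X

Yes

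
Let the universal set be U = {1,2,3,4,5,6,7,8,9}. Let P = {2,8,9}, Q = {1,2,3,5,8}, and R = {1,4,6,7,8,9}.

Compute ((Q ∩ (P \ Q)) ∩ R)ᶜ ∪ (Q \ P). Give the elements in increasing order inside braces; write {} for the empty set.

P \ Q = {9}
Q ∩ (P \ Q) = {}
(Q ∩ (P \ Q)) ∩ R = {}
((Q ∩ (P \ Q)) ∩ R)ᶜ = {1,2,3,4,5,6,7,8,9}
Q \ P = {1,3,5}
((Q ∩ (P \ Q)) ∩ R)ᶜ ∪ (Q \ P) = {1,2,3,4,5,6,7,8,9}

{1,2,3,4,5,6,7,8,9}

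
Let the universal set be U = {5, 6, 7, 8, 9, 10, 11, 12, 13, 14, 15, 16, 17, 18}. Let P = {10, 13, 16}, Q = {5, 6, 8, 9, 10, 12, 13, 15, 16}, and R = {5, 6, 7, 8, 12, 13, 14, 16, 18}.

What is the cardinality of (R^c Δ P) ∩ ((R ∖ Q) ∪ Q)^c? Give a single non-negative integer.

2

R^c = {9, 10, 11, 15, 17}
R^c Δ P = {9, 11, 13, 15, 16, 17}
R ∖ Q = {7, 14, 18}
(R ∖ Q) ∪ Q = {5, 6, 7, 8, 9, 10, 12, 13, 14, 15, 16, 18}
((R ∖ Q) ∪ Q)^c = {11, 17}
(R^c Δ P) ∩ ((R ∖ Q) ∪ Q)^c = {11, 17}
|(R^c Δ P) ∩ ((R ∖ Q) ∪ Q)^c| = 2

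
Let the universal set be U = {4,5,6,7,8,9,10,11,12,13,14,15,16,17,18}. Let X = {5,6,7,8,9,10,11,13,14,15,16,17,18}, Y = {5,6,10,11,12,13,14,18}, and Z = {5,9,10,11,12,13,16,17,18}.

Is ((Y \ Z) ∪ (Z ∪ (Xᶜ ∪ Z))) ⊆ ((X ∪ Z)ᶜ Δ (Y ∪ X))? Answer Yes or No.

Yes

Y \ Z = {6,14}
Xᶜ = {4,12}
Xᶜ ∪ Z = {4,5,9,10,11,12,13,16,17,18}
Z ∪ (Xᶜ ∪ Z) = {4,5,9,10,11,12,13,16,17,18}
(Y \ Z) ∪ (Z ∪ (Xᶜ ∪ Z)) = {4,5,6,9,10,11,12,13,14,16,17,18}
X ∪ Z = {5,6,7,8,9,10,11,12,13,14,15,16,17,18}
(X ∪ Z)ᶜ = {4}
Y ∪ X = {5,6,7,8,9,10,11,12,13,14,15,16,17,18}
(X ∪ Z)ᶜ Δ (Y ∪ X) = {4,5,6,7,8,9,10,11,12,13,14,15,16,17,18}
Every element of {4,5,6,9,10,11,12,13,14,16,17,18} is in {4,5,6,7,8,9,10,11,12,13,14,15,16,17,18}, so (Y \ Z) ∪ (Z ∪ (Xᶜ ∪ Z)) ⊆ (X ∪ Z)ᶜ Δ (Y ∪ X).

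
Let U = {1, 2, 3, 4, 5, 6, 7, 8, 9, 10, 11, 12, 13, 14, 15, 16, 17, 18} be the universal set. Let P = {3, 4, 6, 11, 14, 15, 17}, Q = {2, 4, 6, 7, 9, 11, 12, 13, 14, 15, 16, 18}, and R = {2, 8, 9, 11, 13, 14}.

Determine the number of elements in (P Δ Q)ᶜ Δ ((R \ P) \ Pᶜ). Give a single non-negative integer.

P Δ Q = {2, 3, 7, 9, 12, 13, 16, 17, 18}
(P Δ Q)ᶜ = {1, 4, 5, 6, 8, 10, 11, 14, 15}
R \ P = {2, 8, 9, 13}
Pᶜ = {1, 2, 5, 7, 8, 9, 10, 12, 13, 16, 18}
(R \ P) \ Pᶜ = {}
(P Δ Q)ᶜ Δ ((R \ P) \ Pᶜ) = {1, 4, 5, 6, 8, 10, 11, 14, 15}
|(P Δ Q)ᶜ Δ ((R \ P) \ Pᶜ)| = 9

9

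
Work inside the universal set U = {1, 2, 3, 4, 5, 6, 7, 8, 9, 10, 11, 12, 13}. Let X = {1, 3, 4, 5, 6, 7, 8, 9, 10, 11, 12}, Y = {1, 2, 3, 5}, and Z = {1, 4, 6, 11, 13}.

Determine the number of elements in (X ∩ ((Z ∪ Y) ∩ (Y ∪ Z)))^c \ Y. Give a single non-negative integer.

6

Z ∪ Y = {1, 2, 3, 4, 5, 6, 11, 13}
Y ∪ Z = {1, 2, 3, 4, 5, 6, 11, 13}
(Z ∪ Y) ∩ (Y ∪ Z) = {1, 2, 3, 4, 5, 6, 11, 13}
X ∩ ((Z ∪ Y) ∩ (Y ∪ Z)) = {1, 3, 4, 5, 6, 11}
(X ∩ ((Z ∪ Y) ∩ (Y ∪ Z)))^c = {2, 7, 8, 9, 10, 12, 13}
(X ∩ ((Z ∪ Y) ∩ (Y ∪ Z)))^c \ Y = {7, 8, 9, 10, 12, 13}
|(X ∩ ((Z ∪ Y) ∩ (Y ∪ Z)))^c \ Y| = 6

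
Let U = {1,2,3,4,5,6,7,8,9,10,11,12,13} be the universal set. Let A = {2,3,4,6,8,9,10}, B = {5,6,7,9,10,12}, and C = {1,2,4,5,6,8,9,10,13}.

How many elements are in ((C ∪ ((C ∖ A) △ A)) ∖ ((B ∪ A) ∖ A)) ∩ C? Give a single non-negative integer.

8

C ∖ A = {1,5,13}
(C ∖ A) △ A = {1,2,3,4,5,6,8,9,10,13}
C ∪ ((C ∖ A) △ A) = {1,2,3,4,5,6,8,9,10,13}
B ∪ A = {2,3,4,5,6,7,8,9,10,12}
(B ∪ A) ∖ A = {5,7,12}
(C ∪ ((C ∖ A) △ A)) ∖ ((B ∪ A) ∖ A) = {1,2,3,4,6,8,9,10,13}
((C ∪ ((C ∖ A) △ A)) ∖ ((B ∪ A) ∖ A)) ∩ C = {1,2,4,6,8,9,10,13}
|((C ∪ ((C ∖ A) △ A)) ∖ ((B ∪ A) ∖ A)) ∩ C| = 8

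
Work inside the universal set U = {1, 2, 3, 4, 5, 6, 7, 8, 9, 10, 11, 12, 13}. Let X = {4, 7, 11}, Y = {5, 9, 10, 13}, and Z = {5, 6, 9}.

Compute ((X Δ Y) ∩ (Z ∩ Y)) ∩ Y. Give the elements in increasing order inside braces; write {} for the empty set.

X Δ Y = {4, 5, 7, 9, 10, 11, 13}
Z ∩ Y = {5, 9}
(X Δ Y) ∩ (Z ∩ Y) = {5, 9}
((X Δ Y) ∩ (Z ∩ Y)) ∩ Y = {5, 9}

{5, 9}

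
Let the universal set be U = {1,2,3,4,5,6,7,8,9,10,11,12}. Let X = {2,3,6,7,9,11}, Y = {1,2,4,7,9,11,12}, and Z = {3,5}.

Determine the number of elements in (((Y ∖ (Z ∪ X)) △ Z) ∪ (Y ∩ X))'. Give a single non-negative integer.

Z ∪ X = {2,3,5,6,7,9,11}
Y ∖ (Z ∪ X) = {1,4,12}
(Y ∖ (Z ∪ X)) △ Z = {1,3,4,5,12}
Y ∩ X = {2,7,9,11}
((Y ∖ (Z ∪ X)) △ Z) ∪ (Y ∩ X) = {1,2,3,4,5,7,9,11,12}
(((Y ∖ (Z ∪ X)) △ Z) ∪ (Y ∩ X))' = {6,8,10}
|(((Y ∖ (Z ∪ X)) △ Z) ∪ (Y ∩ X))'| = 3

3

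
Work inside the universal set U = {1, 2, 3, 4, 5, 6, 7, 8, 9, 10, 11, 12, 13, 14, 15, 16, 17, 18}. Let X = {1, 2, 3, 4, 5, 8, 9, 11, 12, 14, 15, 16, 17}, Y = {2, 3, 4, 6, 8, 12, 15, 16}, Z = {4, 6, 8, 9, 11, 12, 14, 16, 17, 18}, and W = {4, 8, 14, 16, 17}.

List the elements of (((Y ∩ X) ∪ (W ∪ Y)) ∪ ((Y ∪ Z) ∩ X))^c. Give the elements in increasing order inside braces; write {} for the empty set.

{1, 5, 7, 10, 13, 18}

Y ∩ X = {2, 3, 4, 8, 12, 15, 16}
W ∪ Y = {2, 3, 4, 6, 8, 12, 14, 15, 16, 17}
(Y ∩ X) ∪ (W ∪ Y) = {2, 3, 4, 6, 8, 12, 14, 15, 16, 17}
Y ∪ Z = {2, 3, 4, 6, 8, 9, 11, 12, 14, 15, 16, 17, 18}
(Y ∪ Z) ∩ X = {2, 3, 4, 8, 9, 11, 12, 14, 15, 16, 17}
((Y ∩ X) ∪ (W ∪ Y)) ∪ ((Y ∪ Z) ∩ X) = {2, 3, 4, 6, 8, 9, 11, 12, 14, 15, 16, 17}
(((Y ∩ X) ∪ (W ∪ Y)) ∪ ((Y ∪ Z) ∩ X))^c = {1, 5, 7, 10, 13, 18}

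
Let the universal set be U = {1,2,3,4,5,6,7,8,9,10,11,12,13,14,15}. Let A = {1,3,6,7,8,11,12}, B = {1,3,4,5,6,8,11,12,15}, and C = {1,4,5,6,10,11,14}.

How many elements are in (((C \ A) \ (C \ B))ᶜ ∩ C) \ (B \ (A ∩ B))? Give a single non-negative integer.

C \ A = {4,5,10,14}
C \ B = {10,14}
(C \ A) \ (C \ B) = {4,5}
((C \ A) \ (C \ B))ᶜ = {1,2,3,6,7,8,9,10,11,12,13,14,15}
((C \ A) \ (C \ B))ᶜ ∩ C = {1,6,10,11,14}
A ∩ B = {1,3,6,8,11,12}
B \ (A ∩ B) = {4,5,15}
(((C \ A) \ (C \ B))ᶜ ∩ C) \ (B \ (A ∩ B)) = {1,6,10,11,14}
|(((C \ A) \ (C \ B))ᶜ ∩ C) \ (B \ (A ∩ B))| = 5

5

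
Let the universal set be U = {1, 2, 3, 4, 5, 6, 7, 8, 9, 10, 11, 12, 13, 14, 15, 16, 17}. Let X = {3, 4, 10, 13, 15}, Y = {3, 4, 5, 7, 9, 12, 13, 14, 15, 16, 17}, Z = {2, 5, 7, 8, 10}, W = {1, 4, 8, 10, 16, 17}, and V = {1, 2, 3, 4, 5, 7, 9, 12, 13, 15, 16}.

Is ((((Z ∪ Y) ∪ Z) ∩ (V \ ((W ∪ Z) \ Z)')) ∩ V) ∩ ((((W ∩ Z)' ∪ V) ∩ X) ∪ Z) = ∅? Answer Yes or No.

Z ∪ Y = {2, 3, 4, 5, 7, 8, 9, 10, 12, 13, 14, 15, 16, 17}
(Z ∪ Y) ∪ Z = {2, 3, 4, 5, 7, 8, 9, 10, 12, 13, 14, 15, 16, 17}
W ∪ Z = {1, 2, 4, 5, 7, 8, 10, 16, 17}
(W ∪ Z) \ Z = {1, 4, 16, 17}
((W ∪ Z) \ Z)' = {2, 3, 5, 6, 7, 8, 9, 10, 11, 12, 13, 14, 15}
V \ ((W ∪ Z) \ Z)' = {1, 4, 16}
((Z ∪ Y) ∪ Z) ∩ (V \ ((W ∪ Z) \ Z)') = {4, 16}
(((Z ∪ Y) ∪ Z) ∩ (V \ ((W ∪ Z) \ Z)')) ∩ V = {4, 16}
W ∩ Z = {8, 10}
(W ∩ Z)' = {1, 2, 3, 4, 5, 6, 7, 9, 11, 12, 13, 14, 15, 16, 17}
(W ∩ Z)' ∪ V = {1, 2, 3, 4, 5, 6, 7, 9, 11, 12, 13, 14, 15, 16, 17}
((W ∩ Z)' ∪ V) ∩ X = {3, 4, 13, 15}
(((W ∩ Z)' ∪ V) ∩ X) ∪ Z = {2, 3, 4, 5, 7, 8, 10, 13, 15}
4 lies in both, so they are not disjoint.

No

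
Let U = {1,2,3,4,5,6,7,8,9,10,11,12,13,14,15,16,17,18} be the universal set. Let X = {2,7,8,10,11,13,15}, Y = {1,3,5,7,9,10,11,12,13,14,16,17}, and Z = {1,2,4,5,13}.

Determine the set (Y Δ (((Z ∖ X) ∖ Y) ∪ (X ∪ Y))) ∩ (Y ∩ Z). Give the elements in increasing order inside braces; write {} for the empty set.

Z ∖ X = {1,4,5}
(Z ∖ X) ∖ Y = {4}
X ∪ Y = {1,2,3,5,7,8,9,10,11,12,13,14,15,16,17}
((Z ∖ X) ∖ Y) ∪ (X ∪ Y) = {1,2,3,4,5,7,8,9,10,11,12,13,14,15,16,17}
Y Δ (((Z ∖ X) ∖ Y) ∪ (X ∪ Y)) = {2,4,8,15}
Y ∩ Z = {1,5,13}
(Y Δ (((Z ∖ X) ∖ Y) ∪ (X ∪ Y))) ∩ (Y ∩ Z) = {}

{}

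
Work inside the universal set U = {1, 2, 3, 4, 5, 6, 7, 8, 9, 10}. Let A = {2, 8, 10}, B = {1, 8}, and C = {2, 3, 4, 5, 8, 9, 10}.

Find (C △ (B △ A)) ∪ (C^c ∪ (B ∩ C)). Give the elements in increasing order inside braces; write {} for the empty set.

B △ A = {1, 2, 10}
C △ (B △ A) = {1, 3, 4, 5, 8, 9}
C^c = {1, 6, 7}
B ∩ C = {8}
C^c ∪ (B ∩ C) = {1, 6, 7, 8}
(C △ (B △ A)) ∪ (C^c ∪ (B ∩ C)) = {1, 3, 4, 5, 6, 7, 8, 9}

{1, 3, 4, 5, 6, 7, 8, 9}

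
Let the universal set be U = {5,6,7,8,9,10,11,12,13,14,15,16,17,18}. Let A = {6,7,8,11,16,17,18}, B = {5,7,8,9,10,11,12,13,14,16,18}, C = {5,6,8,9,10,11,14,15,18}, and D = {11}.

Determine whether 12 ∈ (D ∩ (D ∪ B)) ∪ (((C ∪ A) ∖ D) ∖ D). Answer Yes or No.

12 ∉ D and 12 ∈ B, so 12 ∈ D ∪ B
12 ∉ D and 12 ∈ (D ∪ B), so 12 ∉ D ∩ (D ∪ B)
12 ∉ C and 12 ∉ A, so 12 ∉ C ∪ A
12 ∉ (C ∪ A) and 12 ∉ D, so 12 ∉ (C ∪ A) ∖ D
12 ∉ ((C ∪ A) ∖ D) and 12 ∉ D, so 12 ∉ ((C ∪ A) ∖ D) ∖ D
12 ∉ (D ∩ (D ∪ B)) and 12 ∉ (((C ∪ A) ∖ D) ∖ D), so 12 ∉ (D ∩ (D ∪ B)) ∪ (((C ∪ A) ∖ D) ∖ D)

No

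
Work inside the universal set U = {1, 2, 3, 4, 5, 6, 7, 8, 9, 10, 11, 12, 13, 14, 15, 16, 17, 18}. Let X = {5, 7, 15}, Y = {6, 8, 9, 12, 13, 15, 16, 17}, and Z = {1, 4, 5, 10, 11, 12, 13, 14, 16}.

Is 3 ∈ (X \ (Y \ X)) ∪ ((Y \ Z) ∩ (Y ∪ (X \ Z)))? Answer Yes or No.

No

3 ∉ Y and 3 ∉ X, so 3 ∉ Y \ X
3 ∉ X and 3 ∉ (Y \ X), so 3 ∉ X \ (Y \ X)
3 ∉ Y and 3 ∉ Z, so 3 ∉ Y \ Z
3 ∉ X and 3 ∉ Z, so 3 ∉ X \ Z
3 ∉ Y and 3 ∉ (X \ Z), so 3 ∉ Y ∪ (X \ Z)
3 ∉ (Y \ Z) and 3 ∉ (Y ∪ (X \ Z)), so 3 ∉ (Y \ Z) ∩ (Y ∪ (X \ Z))
3 ∉ (X \ (Y \ X)) and 3 ∉ ((Y \ Z) ∩ (Y ∪ (X \ Z))), so 3 ∉ (X \ (Y \ X)) ∪ ((Y \ Z) ∩ (Y ∪ (X \ Z)))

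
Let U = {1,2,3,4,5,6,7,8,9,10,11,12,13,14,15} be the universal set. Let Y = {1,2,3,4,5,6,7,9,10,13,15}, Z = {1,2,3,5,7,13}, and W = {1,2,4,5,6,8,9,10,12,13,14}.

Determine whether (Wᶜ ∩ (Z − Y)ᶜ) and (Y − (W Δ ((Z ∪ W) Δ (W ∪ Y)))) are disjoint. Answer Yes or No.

No

Wᶜ = {3,7,11,15}
Z − Y = {}
(Z − Y)ᶜ = {1,2,3,4,5,6,7,8,9,10,11,12,13,14,15}
Wᶜ ∩ (Z − Y)ᶜ = {3,7,11,15}
Z ∪ W = {1,2,3,4,5,6,7,8,9,10,12,13,14}
W ∪ Y = {1,2,3,4,5,6,7,8,9,10,12,13,14,15}
(Z ∪ W) Δ (W ∪ Y) = {15}
W Δ ((Z ∪ W) Δ (W ∪ Y)) = {1,2,4,5,6,8,9,10,12,13,14,15}
Y − (W Δ ((Z ∪ W) Δ (W ∪ Y))) = {3,7}
3 lies in both, so they are not disjoint.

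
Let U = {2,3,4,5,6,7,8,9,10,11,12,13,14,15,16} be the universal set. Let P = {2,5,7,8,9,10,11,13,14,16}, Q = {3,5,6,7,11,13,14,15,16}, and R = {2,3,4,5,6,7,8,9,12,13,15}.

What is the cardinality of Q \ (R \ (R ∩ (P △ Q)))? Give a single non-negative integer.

P △ Q = {2,3,6,8,9,10,15}
R ∩ (P △ Q) = {2,3,6,8,9,15}
R \ (R ∩ (P △ Q)) = {4,5,7,12,13}
Q \ (R \ (R ∩ (P △ Q))) = {3,6,11,14,15,16}
|Q \ (R \ (R ∩ (P △ Q)))| = 6

6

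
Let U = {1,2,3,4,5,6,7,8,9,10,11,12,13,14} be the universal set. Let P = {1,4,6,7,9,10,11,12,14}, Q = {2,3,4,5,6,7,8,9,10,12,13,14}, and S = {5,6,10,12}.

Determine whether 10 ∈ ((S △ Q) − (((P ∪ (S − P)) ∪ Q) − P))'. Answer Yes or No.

Yes

10 ∈ S and 10 ∈ Q, so 10 ∉ S △ Q
10 ∈ S and 10 ∈ P, so 10 ∉ S − P
10 ∈ P and 10 ∉ (S − P), so 10 ∈ P ∪ (S − P)
10 ∈ (P ∪ (S − P)) and 10 ∈ Q, so 10 ∈ (P ∪ (S − P)) ∪ Q
10 ∈ ((P ∪ (S − P)) ∪ Q) and 10 ∈ P, so 10 ∉ ((P ∪ (S − P)) ∪ Q) − P
10 ∉ (S △ Q) and 10 ∉ (((P ∪ (S − P)) ∪ Q) − P), so 10 ∉ (S △ Q) − (((P ∪ (S − P)) ∪ Q) − P)
10 ∈ ((S △ Q) − (((P ∪ (S − P)) ∪ Q) − P))' since 10 ∉ ((S △ Q) − (((P ∪ (S − P)) ∪ Q) − P))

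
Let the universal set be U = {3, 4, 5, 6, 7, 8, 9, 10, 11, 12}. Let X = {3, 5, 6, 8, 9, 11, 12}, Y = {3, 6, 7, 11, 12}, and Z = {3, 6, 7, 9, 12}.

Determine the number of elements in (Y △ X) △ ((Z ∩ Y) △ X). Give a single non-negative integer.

Y △ X = {5, 7, 8, 9}
Z ∩ Y = {3, 6, 7, 12}
(Z ∩ Y) △ X = {5, 7, 8, 9, 11}
(Y △ X) △ ((Z ∩ Y) △ X) = {11}
|(Y △ X) △ ((Z ∩ Y) △ X)| = 1

1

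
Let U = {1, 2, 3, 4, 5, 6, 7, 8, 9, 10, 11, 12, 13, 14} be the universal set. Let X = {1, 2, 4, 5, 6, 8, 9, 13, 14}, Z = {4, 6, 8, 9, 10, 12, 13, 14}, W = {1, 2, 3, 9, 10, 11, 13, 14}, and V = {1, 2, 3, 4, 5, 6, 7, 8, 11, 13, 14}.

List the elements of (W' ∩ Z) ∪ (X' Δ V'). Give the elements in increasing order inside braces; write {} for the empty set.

{3, 4, 6, 7, 8, 9, 11, 12}

W' = {4, 5, 6, 7, 8, 12}
W' ∩ Z = {4, 6, 8, 12}
X' = {3, 7, 10, 11, 12}
V' = {9, 10, 12}
X' Δ V' = {3, 7, 9, 11}
(W' ∩ Z) ∪ (X' Δ V') = {3, 4, 6, 7, 8, 9, 11, 12}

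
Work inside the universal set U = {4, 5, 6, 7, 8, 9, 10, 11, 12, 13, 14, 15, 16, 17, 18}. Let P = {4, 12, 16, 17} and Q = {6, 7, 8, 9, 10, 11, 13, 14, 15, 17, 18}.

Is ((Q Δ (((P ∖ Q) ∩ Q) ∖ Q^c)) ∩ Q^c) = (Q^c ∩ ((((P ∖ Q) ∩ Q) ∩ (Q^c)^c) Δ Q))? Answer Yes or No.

P ∖ Q = {4, 12, 16}
(P ∖ Q) ∩ Q = {}
Q^c = {4, 5, 12, 16}
((P ∖ Q) ∩ Q) ∖ Q^c = {}
Q Δ (((P ∖ Q) ∩ Q) ∖ Q^c) = {6, 7, 8, 9, 10, 11, 13, 14, 15, 17, 18}
(Q Δ (((P ∖ Q) ∩ Q) ∖ Q^c)) ∩ Q^c = {}
(Q^c)^c = {6, 7, 8, 9, 10, 11, 13, 14, 15, 17, 18}
((P ∖ Q) ∩ Q) ∩ (Q^c)^c = {}
(((P ∖ Q) ∩ Q) ∩ (Q^c)^c) Δ Q = {6, 7, 8, 9, 10, 11, 13, 14, 15, 17, 18}
Q^c ∩ ((((P ∖ Q) ∩ Q) ∩ (Q^c)^c) Δ Q) = {}
Both equal {}, so (Q Δ (((P ∖ Q) ∩ Q) ∖ Q^c)) ∩ Q^c = Q^c ∩ ((((P ∖ Q) ∩ Q) ∩ (Q^c)^c) Δ Q).

Yes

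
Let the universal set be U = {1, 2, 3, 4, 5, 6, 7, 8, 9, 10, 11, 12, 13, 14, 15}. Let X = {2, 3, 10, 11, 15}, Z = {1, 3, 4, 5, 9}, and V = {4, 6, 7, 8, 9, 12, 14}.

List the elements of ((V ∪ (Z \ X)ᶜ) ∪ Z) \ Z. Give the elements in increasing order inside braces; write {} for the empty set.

Z \ X = {1, 4, 5, 9}
(Z \ X)ᶜ = {2, 3, 6, 7, 8, 10, 11, 12, 13, 14, 15}
V ∪ (Z \ X)ᶜ = {2, 3, 4, 6, 7, 8, 9, 10, 11, 12, 13, 14, 15}
(V ∪ (Z \ X)ᶜ) ∪ Z = {1, 2, 3, 4, 5, 6, 7, 8, 9, 10, 11, 12, 13, 14, 15}
((V ∪ (Z \ X)ᶜ) ∪ Z) \ Z = {2, 6, 7, 8, 10, 11, 12, 13, 14, 15}

{2, 6, 7, 8, 10, 11, 12, 13, 14, 15}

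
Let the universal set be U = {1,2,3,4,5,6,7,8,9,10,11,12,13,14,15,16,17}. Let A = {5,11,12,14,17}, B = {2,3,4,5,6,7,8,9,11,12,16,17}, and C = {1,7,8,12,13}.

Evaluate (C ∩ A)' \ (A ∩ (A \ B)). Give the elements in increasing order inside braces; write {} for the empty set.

{1,2,3,4,5,6,7,8,9,10,11,13,15,16,17}

C ∩ A = {12}
(C ∩ A)' = {1,2,3,4,5,6,7,8,9,10,11,13,14,15,16,17}
A \ B = {14}
A ∩ (A \ B) = {14}
(C ∩ A)' \ (A ∩ (A \ B)) = {1,2,3,4,5,6,7,8,9,10,11,13,15,16,17}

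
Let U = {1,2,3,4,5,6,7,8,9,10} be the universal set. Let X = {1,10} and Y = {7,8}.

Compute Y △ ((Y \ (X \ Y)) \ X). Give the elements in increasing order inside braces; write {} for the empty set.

{}

X \ Y = {1,10}
Y \ (X \ Y) = {7,8}
(Y \ (X \ Y)) \ X = {7,8}
Y △ ((Y \ (X \ Y)) \ X) = {}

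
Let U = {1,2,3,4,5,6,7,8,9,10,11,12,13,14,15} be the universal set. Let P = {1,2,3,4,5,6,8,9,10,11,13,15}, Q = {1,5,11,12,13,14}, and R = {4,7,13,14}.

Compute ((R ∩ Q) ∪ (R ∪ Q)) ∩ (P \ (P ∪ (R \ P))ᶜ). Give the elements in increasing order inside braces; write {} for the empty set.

R ∩ Q = {13,14}
R ∪ Q = {1,4,5,7,11,12,13,14}
(R ∩ Q) ∪ (R ∪ Q) = {1,4,5,7,11,12,13,14}
R \ P = {7,14}
P ∪ (R \ P) = {1,2,3,4,5,6,7,8,9,10,11,13,14,15}
(P ∪ (R \ P))ᶜ = {12}
P \ (P ∪ (R \ P))ᶜ = {1,2,3,4,5,6,8,9,10,11,13,15}
((R ∩ Q) ∪ (R ∪ Q)) ∩ (P \ (P ∪ (R \ P))ᶜ) = {1,4,5,11,13}

{1,4,5,11,13}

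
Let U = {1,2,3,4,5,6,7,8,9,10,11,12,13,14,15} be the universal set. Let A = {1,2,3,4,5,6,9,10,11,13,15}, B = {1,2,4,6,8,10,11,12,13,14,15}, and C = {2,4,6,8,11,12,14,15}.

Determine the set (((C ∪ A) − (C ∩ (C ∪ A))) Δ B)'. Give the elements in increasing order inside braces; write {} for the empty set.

C ∪ A = {1,2,3,4,5,6,8,9,10,11,12,13,14,15}
C ∩ (C ∪ A) = {2,4,6,8,11,12,14,15}
(C ∪ A) − (C ∩ (C ∪ A)) = {1,3,5,9,10,13}
((C ∪ A) − (C ∩ (C ∪ A))) Δ B = {2,3,4,5,6,8,9,11,12,14,15}
(((C ∪ A) − (C ∩ (C ∪ A))) Δ B)' = {1,7,10,13}

{1,7,10,13}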